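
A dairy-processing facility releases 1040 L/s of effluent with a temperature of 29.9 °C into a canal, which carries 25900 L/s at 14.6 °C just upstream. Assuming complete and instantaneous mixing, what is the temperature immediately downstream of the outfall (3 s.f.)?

Flow-weighted mixing: C = (Q_r C_r + Q_w C_w)/(Q_r + Q_w)
= (25900×14.6 + 1040×29.9)/(25900 + 1040) = 409200/26940 = 15.19 °C.

15.2 °C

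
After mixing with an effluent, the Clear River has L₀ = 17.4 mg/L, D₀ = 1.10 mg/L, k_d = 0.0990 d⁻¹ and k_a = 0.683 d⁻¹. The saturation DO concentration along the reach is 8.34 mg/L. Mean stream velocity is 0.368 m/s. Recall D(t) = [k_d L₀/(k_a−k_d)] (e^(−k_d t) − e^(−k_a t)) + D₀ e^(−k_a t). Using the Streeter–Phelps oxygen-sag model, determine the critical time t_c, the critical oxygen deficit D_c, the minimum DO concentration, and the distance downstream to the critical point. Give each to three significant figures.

At the critical point dD/dt = 0, so k_d L₀ e^(−k_d t) = k_a D. Substituting D(t) from the Streeter–Phelps equation and solving for t gives
t_c = ln[(k_a/k_d)(1 − D₀(k_a−k_d)/(k_d L₀))] / (k_a−k_d).
Here k_a−k_d = 0.5840 d⁻¹ and 1 − D₀(k_a−k_d)/(k_d L₀) = 1 − 1.10×0.5840/(0.0990×17.4) = 0.6271, so
t_c = ln(6.899 × 0.6271) / 0.5840 = 1.465 / 0.5840 = 2.508 d.
L(t_c) = L₀ e^(−k_d t_c) = 17.4 × 0.7801 = 13.57 mg/L, and at the critical point k_a D_c = k_d L, so D_c = (0.0990/0.683) × 13.57 = 1.968 mg/L.
Minimum DO = C_s − D_c = 8.34 − 1.968 = 6.372 mg/L.
x_c = v t_c = 0.368 m/s × 2.508 d × 86400 s/d = 79740 m ≈ 79.7 km.

t_c ≈ 2.51 d; D_c ≈ 1.97 mg/L; min DO ≈ 6.37 mg/L; x_c ≈ 79.7 km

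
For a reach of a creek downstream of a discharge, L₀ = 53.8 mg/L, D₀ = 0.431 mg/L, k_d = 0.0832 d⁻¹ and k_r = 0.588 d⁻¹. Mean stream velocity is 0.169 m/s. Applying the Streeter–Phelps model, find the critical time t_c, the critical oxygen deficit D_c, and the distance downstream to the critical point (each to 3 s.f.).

t_c = [1/(k_r−k_d)] ln[(k_r/k_d)(1 − D₀(k_r−k_d)/(k_d L₀))]
= [1/(0.588−0.0832)] ln[(0.588/0.0832)(1 − 0.431×0.5048/(0.0832×53.8))]
= (1/0.5048) ln[7.067 × 0.9514] = 1.981 × ln(6.724) = 1.981 × 1.906 = 3.775 d.
D_c = (k_d/k_r) L₀ e^(−k_d t_c) = (0.0832/0.588) × 53.8 × e^(−0.0832×3.775) = 0.1415 × 53.8 × 0.7305 = 5.561 mg/L.
x_c = v t_c = 0.169 m/s × 3.775 d × 86400 s/d = 55120 m ≈ 55.1 km.

t_c ≈ 3.78 d; D_c ≈ 5.56 mg/L; x_c ≈ 55.1 km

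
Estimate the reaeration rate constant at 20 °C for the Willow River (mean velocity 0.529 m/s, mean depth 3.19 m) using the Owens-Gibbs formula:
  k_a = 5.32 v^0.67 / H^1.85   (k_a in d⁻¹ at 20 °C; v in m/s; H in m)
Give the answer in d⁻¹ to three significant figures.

k_a = 5.32 × 0.529^0.67 / 3.19^1.85 = 5.32 × 0.6527 / 8.551 = 0.4061 d⁻¹.

k_a ≈ 0.406 d⁻¹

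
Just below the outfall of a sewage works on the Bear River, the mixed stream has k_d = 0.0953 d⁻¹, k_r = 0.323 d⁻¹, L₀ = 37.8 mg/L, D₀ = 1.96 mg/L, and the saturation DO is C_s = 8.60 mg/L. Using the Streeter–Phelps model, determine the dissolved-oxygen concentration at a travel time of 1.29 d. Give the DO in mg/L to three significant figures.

DO ≈ 3.75 mg/L

k_d L₀/(k_r−k_d) = 0.0953×37.8/(0.323−0.0953) = 3.602/0.2277 = 15.82 mg/L.
e^(−k_d t) = e^(−0.0953×1.290) = 0.8843; e^(−k_r t) = e^(−0.323×1.290) = 0.6592.
D = 15.82 × (0.8843 − 0.6592) + 1.96 × 0.6592 = 3.561 + 1.292 = 4.853 mg/L.
DO = C_s − D = 8.60 − 4.853 = 3.747 mg/L.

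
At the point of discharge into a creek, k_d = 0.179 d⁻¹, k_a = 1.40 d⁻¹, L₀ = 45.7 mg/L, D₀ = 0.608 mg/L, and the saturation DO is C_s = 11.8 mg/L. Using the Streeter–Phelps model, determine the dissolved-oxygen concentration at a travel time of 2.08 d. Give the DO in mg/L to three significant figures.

k_d L₀/(k_a−k_d) = 0.179×45.7/(1.40−0.179) = 8.180/1.221 = 6.700 mg/L.
e^(−k_d t) = e^(−0.179×2.080) = 0.6891; e^(−k_a t) = e^(−1.40×2.080) = 0.05437.
D = 6.700 × (0.6891 − 0.05437) + 0.608 × 0.05437 = 4.253 + 0.03306 = 4.286 mg/L.
DO = C_s − D = 11.8 − 4.286 = 7.514 mg/L.

DO ≈ 7.51 mg/L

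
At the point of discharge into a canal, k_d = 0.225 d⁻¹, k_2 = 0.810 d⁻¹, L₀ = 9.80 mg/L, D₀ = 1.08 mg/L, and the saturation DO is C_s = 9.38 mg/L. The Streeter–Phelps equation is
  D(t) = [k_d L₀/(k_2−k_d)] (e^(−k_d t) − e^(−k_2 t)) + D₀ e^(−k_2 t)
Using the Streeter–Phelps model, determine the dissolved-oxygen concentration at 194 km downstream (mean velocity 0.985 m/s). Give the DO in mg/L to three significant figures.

Travel time t = x/v = 194 km / (0.985 m/s) = 194000 m / 0.985 m/s = 197000 s = 2.280 d.
k_d L₀/(k_2−k_d) = 0.225×9.80/(0.810−0.225) = 2.205/0.5850 = 3.769 mg/L.
e^(−k_d t) = e^(−0.225×2.280) = 0.5988; e^(−k_2 t) = e^(−0.810×2.280) = 0.1578.
D = 3.769 × (0.5988 − 0.1578) + 1.08 × 0.1578 = 1.662 + 0.1704 = 1.832 mg/L.
DO = C_s − D = 9.38 − 1.832 = 7.548 mg/L.

DO ≈ 7.55 mg/L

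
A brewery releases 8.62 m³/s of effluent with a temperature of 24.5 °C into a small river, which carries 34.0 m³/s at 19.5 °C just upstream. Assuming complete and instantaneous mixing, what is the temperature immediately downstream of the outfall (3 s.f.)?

20.5 °C

Flow-weighted mixing: C = (Q_r C_r + Q_w C_w)/(Q_r + Q_w)
= (34.0×19.5 + 8.62×24.5)/(34.0 + 8.62) = 874.2/42.62 = 20.51 °C.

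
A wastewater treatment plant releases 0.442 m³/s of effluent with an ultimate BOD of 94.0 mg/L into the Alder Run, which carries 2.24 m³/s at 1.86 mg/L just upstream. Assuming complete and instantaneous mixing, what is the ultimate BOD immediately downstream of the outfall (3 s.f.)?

Flow-weighted mixing: C = (Q_r C_r + Q_w C_w)/(Q_r + Q_w)
= (2.24×1.86 + 0.442×94.0)/(2.24 + 0.442) = 45.71/2.682 = 17.04 mg/L.

17.0 mg/L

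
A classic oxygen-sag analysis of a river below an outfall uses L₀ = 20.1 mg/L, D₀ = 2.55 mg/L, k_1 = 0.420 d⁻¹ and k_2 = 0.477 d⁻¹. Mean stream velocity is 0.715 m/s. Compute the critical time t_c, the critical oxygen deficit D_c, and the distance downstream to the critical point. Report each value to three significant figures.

t_c ≈ 1.93 d; D_c ≈ 7.88 mg/L; x_c ≈ 119 km

With k_2/k_1 = 1.136 and 1 − D₀(k_2−k_1)/(k_1 L₀) = 0.9828,
t_c = ln(1.136 × 0.9828) / (0.477 − 0.420) = ln(1.116) / 0.05700 = 0.1099/0.05700 = 1.928 d.
D_c = (k_1/k_2) L₀ e^(−k_1 t_c) = (0.420/0.477) × 20.1 × e^(−0.420×1.928) = 0.8805 × 20.1 × 0.4450 = 7.875 mg/L.
x_c = v t_c = 0.715 m/s × 1.928 d × 86400 s/d = 119100 m ≈ 119 km.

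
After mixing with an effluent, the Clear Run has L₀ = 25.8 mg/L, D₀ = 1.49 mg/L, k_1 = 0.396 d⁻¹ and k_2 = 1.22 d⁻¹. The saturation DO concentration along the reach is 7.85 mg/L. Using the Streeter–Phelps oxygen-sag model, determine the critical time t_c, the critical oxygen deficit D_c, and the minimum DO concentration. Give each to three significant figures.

t_c = [1/(k_2−k_1)] ln[(k_2/k_1)(1 − D₀(k_2−k_1)/(k_1 L₀))]
= [1/(1.22−0.396)] ln[(1.22/0.396)(1 − 1.49×0.8240/(0.396×25.8))]
= (1/0.8240) ln[3.081 × 0.8798] = 1.214 × ln(2.711) = 1.214 × 0.9972 = 1.210 d.
D_c = (k_1/k_2) L₀ e^(−k_1 t_c) = (0.396/1.22) × 25.8 × e^(−0.396×1.210) = 0.3246 × 25.8 × 0.6193 = 5.186 mg/L.
Minimum DO = C_s − D_c = 7.85 − 5.186 = 2.664 mg/L.

t_c ≈ 1.21 d; D_c ≈ 5.19 mg/L; min DO ≈ 2.66 mg/L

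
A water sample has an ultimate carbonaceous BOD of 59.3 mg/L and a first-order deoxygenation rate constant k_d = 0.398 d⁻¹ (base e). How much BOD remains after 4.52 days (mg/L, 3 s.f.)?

L ≈ 9.81 mg/L

L_t = L₀ e^(−k_d t) = 59.3 × e^(−0.398×4.52) = 59.3 × 0.1655 = 9.812 mg/L.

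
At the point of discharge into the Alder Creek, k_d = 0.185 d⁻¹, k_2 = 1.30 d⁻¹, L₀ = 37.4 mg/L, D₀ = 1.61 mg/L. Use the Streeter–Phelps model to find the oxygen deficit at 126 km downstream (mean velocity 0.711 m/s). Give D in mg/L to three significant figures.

D ≈ 3.93 mg/L

Travel time t = x/v = 126 km / (0.711 m/s) = 126000 m / 0.711 m/s = 177200 s = 2.051 d.
k_d L₀/(k_2−k_d) = 0.185×37.4/(1.30−0.185) = 6.919/1.115 = 6.205 mg/L.
e^(−k_d t) = e^(−0.185×2.051) = 0.6842; e^(−k_2 t) = e^(−1.30×2.051) = 0.06950.
D = 6.205 × (0.6842 − 0.06950) + 1.61 × 0.06950 = 3.815 + 0.1119 = 3.927 mg/L.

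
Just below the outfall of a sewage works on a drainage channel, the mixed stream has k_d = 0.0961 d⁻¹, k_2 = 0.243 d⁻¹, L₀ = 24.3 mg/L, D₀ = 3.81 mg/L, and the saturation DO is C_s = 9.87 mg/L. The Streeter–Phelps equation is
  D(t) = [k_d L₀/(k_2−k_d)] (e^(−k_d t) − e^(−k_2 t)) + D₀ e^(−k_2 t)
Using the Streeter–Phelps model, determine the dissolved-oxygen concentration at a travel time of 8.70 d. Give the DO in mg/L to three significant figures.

DO ≈ 4.44 mg/L

k_d L₀/(k_2−k_d) = 0.0961×24.3/(0.243−0.0961) = 2.335/0.1469 = 15.90 mg/L.
e^(−k_d t) = e^(−0.0961×8.700) = 0.4334; e^(−k_2 t) = e^(−0.243×8.700) = 0.1207.
D = 15.90 × (0.4334 − 0.1207) + 3.81 × 0.1207 = 4.970 + 0.4600 = 5.430 mg/L.
DO = C_s − D = 9.87 − 5.430 = 4.440 mg/L.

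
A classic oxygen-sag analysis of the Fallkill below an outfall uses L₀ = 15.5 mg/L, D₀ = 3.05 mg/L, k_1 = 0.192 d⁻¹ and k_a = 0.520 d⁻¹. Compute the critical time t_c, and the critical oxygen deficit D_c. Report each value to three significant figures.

t_c ≈ 1.79 d; D_c ≈ 4.06 mg/L

At the critical point dD/dt = 0, so k_1 L₀ e^(−k_1 t) = k_a D. Substituting D(t) from the Streeter–Phelps equation and solving for t gives
t_c = ln[(k_a/k_1)(1 − D₀(k_a−k_1)/(k_1 L₀))] / (k_a−k_1).
Here k_a−k_1 = 0.3280 d⁻¹ and 1 − D₀(k_a−k_1)/(k_1 L₀) = 1 − 3.05×0.3280/(0.192×15.5) = 0.6638, so
t_c = ln(2.708 × 0.6638) / 0.3280 = 0.5866 / 0.3280 = 1.788 d.
D_c = (k_1/k_a) L₀ e^(−k_1 t_c) = (0.192/0.520) × 15.5 × e^(−0.192×1.788) = 0.3692 × 15.5 × 0.7094 = 4.060 mg/L.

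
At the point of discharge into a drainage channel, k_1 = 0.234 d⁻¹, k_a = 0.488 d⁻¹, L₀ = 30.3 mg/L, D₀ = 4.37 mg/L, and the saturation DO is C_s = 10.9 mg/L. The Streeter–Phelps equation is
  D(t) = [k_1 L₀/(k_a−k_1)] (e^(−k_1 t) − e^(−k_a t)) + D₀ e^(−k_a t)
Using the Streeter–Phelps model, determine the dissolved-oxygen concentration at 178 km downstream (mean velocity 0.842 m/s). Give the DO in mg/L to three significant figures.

Travel time t = x/v = 178 km / (0.842 m/s) = 178000 m / 0.842 m/s = 211400 s = 2.447 d.
k_1 L₀/(k_a−k_1) = 0.234×30.3/(0.488−0.234) = 7.090/0.2540 = 27.91 mg/L.
e^(−k_1 t) = e^(−0.234×2.447) = 0.5641; e^(−k_a t) = e^(−0.488×2.447) = 0.3030.
D = 27.91 × (0.5641 − 0.3030) + 4.37 × 0.3030 = 7.288 + 1.324 = 8.612 mg/L.
DO = C_s − D = 10.9 − 8.612 = 2.288 mg/L.

DO ≈ 2.29 mg/L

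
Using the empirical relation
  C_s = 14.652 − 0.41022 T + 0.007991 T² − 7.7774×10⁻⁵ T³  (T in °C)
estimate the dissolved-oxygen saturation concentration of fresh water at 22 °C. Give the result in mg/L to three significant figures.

C_s ≈ 8.67 mg/L

C_s = 14.652 − 0.41022×22 + 0.007991×22² − 7.7774×10⁻⁵×22³ = 8.667 mg/L.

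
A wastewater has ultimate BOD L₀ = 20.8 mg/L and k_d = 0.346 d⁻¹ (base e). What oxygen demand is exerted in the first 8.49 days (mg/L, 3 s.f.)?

y_t = L₀(1 − e^(−k_d t)) = 20.8 × (1 − e^(−0.346×8.49))
= 20.8 × (1 − 0.05300) = 20.8 × 0.9470 = 19.70 mg/L.

y ≈ 19.7 mg/L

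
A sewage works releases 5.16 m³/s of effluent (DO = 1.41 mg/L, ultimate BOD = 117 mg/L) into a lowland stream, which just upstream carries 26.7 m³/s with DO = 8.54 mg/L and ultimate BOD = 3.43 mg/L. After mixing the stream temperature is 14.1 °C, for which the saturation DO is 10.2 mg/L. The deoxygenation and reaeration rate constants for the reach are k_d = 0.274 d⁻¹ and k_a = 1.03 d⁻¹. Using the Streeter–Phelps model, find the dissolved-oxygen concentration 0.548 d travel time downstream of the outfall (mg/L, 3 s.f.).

DO ≈ 6.29 mg/L

Mixed DO = (26.7×8.54 + 5.16×1.41)/(26.7+5.16) = 235.3/31.86 = 7.385 mg/L.
Mixed L₀ = (26.7×3.43 + 5.16×117)/(31.86) = 695.3/31.86 = 21.82 mg/L.
Initial deficit D₀ = C_s − DO₀ = 10.2 − 7.385 = 2.815 mg/L.
D(0.548) = [0.274×21.82/(1.03−0.274)](e^(−0.274×0.548) − e^(−1.03×0.548)) + 2.815 e^(−1.03×0.548)
= 7.910 × (0.8606 − 0.5687) + 2.815 × 0.5687 = 3.910 mg/L.
DO = 10.2 − 3.910 = 6.290 mg/L.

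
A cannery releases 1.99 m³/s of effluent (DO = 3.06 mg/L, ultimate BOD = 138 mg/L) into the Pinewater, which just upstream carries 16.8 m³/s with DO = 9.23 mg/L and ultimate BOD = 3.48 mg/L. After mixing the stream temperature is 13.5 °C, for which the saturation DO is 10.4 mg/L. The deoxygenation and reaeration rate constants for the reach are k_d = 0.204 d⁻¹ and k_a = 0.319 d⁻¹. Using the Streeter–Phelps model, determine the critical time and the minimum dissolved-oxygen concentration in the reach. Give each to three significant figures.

t_c ≈ 3.37 d; minimum DO ≈ 4.70 mg/L

Mixed DO = (16.8×9.23 + 1.99×3.06)/(16.8+1.99) = 161.2/18.79 = 8.577 mg/L.
Mixed L₀ = (16.8×3.48 + 1.99×138)/(18.79) = 333.1/18.79 = 17.73 mg/L.
Initial deficit D₀ = C_s − DO₀ = 10.4 − 8.577 = 1.823 mg/L.
t_c = (1/0.1150) ln[(0.319/0.204)(1 − 1.823×0.1150/(0.204×17.73))] = 8.696 × ln(1.473) = 3.368 d.
D_c = (0.204/0.319) × 17.73 × e^(−0.204×3.368) = 0.6395 × 17.73 × 0.5030 = 5.702 mg/L.
Minimum DO = 10.4 − 5.702 = 4.698 mg/L.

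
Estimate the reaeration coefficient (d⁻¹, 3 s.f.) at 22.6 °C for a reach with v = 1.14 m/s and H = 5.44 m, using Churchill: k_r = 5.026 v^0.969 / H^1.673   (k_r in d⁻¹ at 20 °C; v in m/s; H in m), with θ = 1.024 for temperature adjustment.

k_r(20) = 5.026 × 1.14^0.969 / 5.44^1.673 = 5.026 × 1.135 / 17.01 = 0.3355 d⁻¹.
k_r(22.6) = 0.3355 × 1.024^(22.6−20) = 0.3355 × 1.064 = 0.3569 d⁻¹.

k_r ≈ 0.357 d⁻¹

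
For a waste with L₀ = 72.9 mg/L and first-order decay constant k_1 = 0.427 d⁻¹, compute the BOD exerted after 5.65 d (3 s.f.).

y_t = L₀(1 − e^(−k_1 t)) = 72.9 × (1 − e^(−0.427×5.65))
= 72.9 × (1 − 0.08959) = 72.9 × 0.9104 = 66.37 mg/L.

y ≈ 66.4 mg/L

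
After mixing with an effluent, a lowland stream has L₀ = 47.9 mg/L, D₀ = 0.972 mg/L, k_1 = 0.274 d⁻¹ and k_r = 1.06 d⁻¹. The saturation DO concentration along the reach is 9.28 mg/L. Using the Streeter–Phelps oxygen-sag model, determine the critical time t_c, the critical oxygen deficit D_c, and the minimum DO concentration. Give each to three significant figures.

t_c = [1/(k_r−k_1)] ln[(k_r/k_1)(1 − D₀(k_r−k_1)/(k_1 L₀))]
= [1/(1.06−0.274)] ln[(1.06/0.274)(1 − 0.972×0.7860/(0.274×47.9))]
= (1/0.7860) ln[3.869 × 0.9418] = 1.272 × ln(3.643) = 1.272 × 1.293 = 1.645 d.
L(t_c) = L₀ e^(−k_1 t_c) = 47.9 × 0.6372 = 30.52 mg/L, and at the critical point k_r D_c = k_1 L, so D_c = (0.274/1.06) × 30.52 = 7.889 mg/L.
Minimum DO = C_s − D_c = 9.28 − 7.889 = 1.391 mg/L.

t_c ≈ 1.64 d; D_c ≈ 7.89 mg/L; min DO ≈ 1.39 mg/L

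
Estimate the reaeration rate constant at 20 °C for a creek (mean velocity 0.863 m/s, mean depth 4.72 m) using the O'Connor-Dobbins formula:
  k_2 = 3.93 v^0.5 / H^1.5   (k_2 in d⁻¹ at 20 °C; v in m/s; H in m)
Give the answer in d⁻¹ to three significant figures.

k_2 = 3.93 × 0.863^0.5 / 4.72^1.5 = 3.93 × 0.9290 / 10.25 = 0.3560 d⁻¹.

k_2 ≈ 0.356 d⁻¹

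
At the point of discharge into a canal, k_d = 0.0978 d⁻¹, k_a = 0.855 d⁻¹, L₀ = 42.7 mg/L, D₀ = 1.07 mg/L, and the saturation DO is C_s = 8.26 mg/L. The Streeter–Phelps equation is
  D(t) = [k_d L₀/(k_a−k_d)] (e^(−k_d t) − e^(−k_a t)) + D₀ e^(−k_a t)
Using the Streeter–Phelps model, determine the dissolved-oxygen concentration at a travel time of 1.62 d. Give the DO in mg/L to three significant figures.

DO ≈ 4.67 mg/L

k_d L₀/(k_a−k_d) = 0.0978×42.7/(0.855−0.0978) = 4.176/0.7572 = 5.515 mg/L.
e^(−k_d t) = e^(−0.0978×1.620) = 0.8535; e^(−k_a t) = e^(−0.855×1.620) = 0.2503.
D = 5.515 × (0.8535 − 0.2503) + 1.07 × 0.2503 = 3.327 + 0.2678 = 3.594 mg/L.
DO = C_s − D = 8.26 − 3.594 = 4.666 mg/L.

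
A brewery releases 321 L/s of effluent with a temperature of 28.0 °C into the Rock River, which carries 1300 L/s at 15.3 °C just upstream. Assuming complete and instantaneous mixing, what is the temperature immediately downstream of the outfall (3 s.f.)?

Flow-weighted mixing: C = (Q_r C_r + Q_w C_w)/(Q_r + Q_w)
= (1300×15.3 + 321×28.0)/(1300 + 321) = 28880/1621 = 17.81 °C.

17.8 °C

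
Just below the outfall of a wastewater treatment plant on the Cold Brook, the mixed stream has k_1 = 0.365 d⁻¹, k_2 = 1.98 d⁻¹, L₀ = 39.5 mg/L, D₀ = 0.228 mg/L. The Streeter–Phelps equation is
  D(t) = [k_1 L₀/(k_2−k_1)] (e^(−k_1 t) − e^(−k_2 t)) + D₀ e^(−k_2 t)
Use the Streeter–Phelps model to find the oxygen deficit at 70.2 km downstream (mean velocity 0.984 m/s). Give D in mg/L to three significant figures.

Travel time t = x/v = 70.2 km / (0.984 m/s) = 70200 m / 0.984 m/s = 71340 s = 0.8257 d.
k_1 L₀/(k_2−k_1) = 0.365×39.5/(1.98−0.365) = 14.42/1.615 = 8.927 mg/L.
e^(−k_1 t) = e^(−0.365×0.8257) = 0.7398; e^(−k_2 t) = e^(−1.98×0.8257) = 0.1950.
D = 8.927 × (0.7398 − 0.1950) + 0.228 × 0.1950 = 4.864 + 0.04445 = 4.908 mg/L.

D ≈ 4.91 mg/L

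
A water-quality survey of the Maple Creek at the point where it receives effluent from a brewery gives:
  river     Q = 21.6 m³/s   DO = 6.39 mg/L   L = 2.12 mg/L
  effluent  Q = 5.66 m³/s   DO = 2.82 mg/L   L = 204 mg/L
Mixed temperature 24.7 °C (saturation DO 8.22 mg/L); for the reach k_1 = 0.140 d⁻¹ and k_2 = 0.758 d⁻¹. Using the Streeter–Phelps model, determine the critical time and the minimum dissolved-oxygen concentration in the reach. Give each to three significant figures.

t_c ≈ 2.25 d; minimum DO ≈ 2.28 mg/L

Mixed DO = (21.6×6.39 + 5.66×2.82)/(21.6+5.66) = 154.0/27.26 = 5.649 mg/L.
Mixed L₀ = (21.6×2.12 + 5.66×204)/(27.26) = 1200/27.26 = 44.04 mg/L.
Initial deficit D₀ = C_s − DO₀ = 8.22 − 5.649 = 2.571 mg/L.
t_c = (1/0.6180) ln[(0.758/0.140)(1 − 2.571×0.6180/(0.140×44.04))] = 1.618 × ln(4.019) = 2.251 d.
D_c = (0.140/0.758) × 44.04 × e^(−0.140×2.251) = 0.1847 × 44.04 × 0.7297 = 5.935 mg/L.
Minimum DO = 8.22 − 5.935 = 2.285 mg/L.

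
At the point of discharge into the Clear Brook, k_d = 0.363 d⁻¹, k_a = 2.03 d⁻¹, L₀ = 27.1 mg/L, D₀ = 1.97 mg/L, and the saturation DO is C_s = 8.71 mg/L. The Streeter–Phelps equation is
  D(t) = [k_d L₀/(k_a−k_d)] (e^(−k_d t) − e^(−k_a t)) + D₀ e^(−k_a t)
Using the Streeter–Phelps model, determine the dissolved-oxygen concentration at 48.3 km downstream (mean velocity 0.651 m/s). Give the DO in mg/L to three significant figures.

DO ≈ 5.08 mg/L

Travel time t = x/v = 48.3 km / (0.651 m/s) = 48300 m / 0.651 m/s = 74190 s = 0.8587 d.
k_d L₀/(k_a−k_d) = 0.363×27.1/(2.03−0.363) = 9.837/1.667 = 5.901 mg/L.
e^(−k_d t) = e^(−0.363×0.8587) = 0.7322; e^(−k_a t) = e^(−2.03×0.8587) = 0.1750.
D = 5.901 × (0.7322 − 0.1750) + 1.97 × 0.1750 = 3.288 + 0.3447 = 3.633 mg/L.
DO = C_s − D = 8.71 − 3.633 = 5.077 mg/L.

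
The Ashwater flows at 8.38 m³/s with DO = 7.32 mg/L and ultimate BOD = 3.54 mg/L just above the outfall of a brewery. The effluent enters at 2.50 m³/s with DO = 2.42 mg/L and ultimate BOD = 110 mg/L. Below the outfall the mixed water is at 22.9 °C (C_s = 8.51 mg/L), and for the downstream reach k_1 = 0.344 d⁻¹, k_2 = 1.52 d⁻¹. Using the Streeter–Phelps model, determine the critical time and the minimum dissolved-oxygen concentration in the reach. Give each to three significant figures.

Mixed DO = (8.38×7.32 + 2.50×2.42)/(8.38+2.50) = 67.39/10.88 = 6.194 mg/L.
Mixed L₀ = (8.38×3.54 + 2.50×110)/(10.88) = 304.7/10.88 = 28.00 mg/L.
Initial deficit D₀ = C_s − DO₀ = 8.51 − 6.194 = 2.316 mg/L.
t_c = (1/1.176) ln[(1.52/0.344)(1 − 2.316×1.176/(0.344×28.00))] = 0.8503 × ln(3.169) = 0.9809 d.
D_c = (0.344/1.52) × 28.00 × e^(−0.344×0.9809) = 0.2263 × 28.00 × 0.7136 = 4.522 mg/L.
Minimum DO = 8.51 − 4.522 = 3.988 mg/L.

t_c ≈ 0.981 d; minimum DO ≈ 3.99 mg/L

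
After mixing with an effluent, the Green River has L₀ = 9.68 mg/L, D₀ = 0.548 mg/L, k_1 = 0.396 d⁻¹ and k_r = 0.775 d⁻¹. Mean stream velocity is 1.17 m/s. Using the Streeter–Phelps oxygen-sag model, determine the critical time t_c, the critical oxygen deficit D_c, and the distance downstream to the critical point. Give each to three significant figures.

t_c ≈ 1.62 d; D_c ≈ 2.60 mg/L; x_c ≈ 164 km

With k_r/k_1 = 1.957 and 1 − D₀(k_r−k_1)/(k_1 L₀) = 0.9458,
t_c = ln(1.957 × 0.9458) / (0.775 − 0.396) = ln(1.851) / 0.3790 = 0.6157/0.3790 = 1.625 d.
L(t_c) = L₀ e^(−k_1 t_c) = 9.68 × 0.5255 = 5.087 mg/L, and at the critical point k_r D_c = k_1 L, so D_c = (0.396/0.775) × 5.087 = 2.599 mg/L.
x_c = v t_c = 1.17 m/s × 1.625 d × 86400 s/d = 164200 m ≈ 164 km.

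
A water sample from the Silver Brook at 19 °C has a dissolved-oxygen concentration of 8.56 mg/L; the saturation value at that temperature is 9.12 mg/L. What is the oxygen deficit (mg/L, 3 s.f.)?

D = C_s − C = 9.12 − 8.56 = 0.560 mg/L.

D ≈ 0.560 mg/L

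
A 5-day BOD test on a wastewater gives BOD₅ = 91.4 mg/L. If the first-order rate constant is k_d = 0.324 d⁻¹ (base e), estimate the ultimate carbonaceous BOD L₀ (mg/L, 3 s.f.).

L₀ ≈ 114 mg/L

BOD₅ = L₀(1 − e^(−5k_d)) ⇒ L₀ = BOD₅ / (1 − e^(−5×0.324))
= 91.4 / (1 − 0.1979) = 91.4 / 0.8021 = 114.0 mg/L.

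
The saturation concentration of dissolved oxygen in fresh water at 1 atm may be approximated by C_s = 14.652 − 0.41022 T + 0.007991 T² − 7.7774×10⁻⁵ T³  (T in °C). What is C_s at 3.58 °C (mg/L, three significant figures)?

C_s = 14.652 − 0.41022×3.58 + 0.007991×3.58² − 7.7774×10⁻⁵×3.58³ = 13.28 mg/L.

C_s ≈ 13.3 mg/L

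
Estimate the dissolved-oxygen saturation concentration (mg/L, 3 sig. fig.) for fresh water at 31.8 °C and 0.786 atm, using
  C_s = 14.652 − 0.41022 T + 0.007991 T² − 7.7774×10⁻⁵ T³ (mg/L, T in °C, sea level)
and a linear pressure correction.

C_s ≈ 5.65 mg/L

At sea level: C_s = 14.652 − 0.41022×31.8 + 0.007991×31.8² − 7.7774×10⁻⁵×31.8³ = 7.187 mg/L.
Pressure correction: C_s' = 7.187 × 0.786 = 5.649 mg/L.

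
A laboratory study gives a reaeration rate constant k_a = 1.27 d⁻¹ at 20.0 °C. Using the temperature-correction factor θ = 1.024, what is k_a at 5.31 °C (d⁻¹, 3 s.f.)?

k_a ≈ 0.896 d⁻¹

k_a(T₂) = k_a(T₁) · θ^(T₂−T₁) = 1.27 × 1.024^(5.31−20.0)
= 1.27 × 1.024^-14.7 = 1.27 × 0.7058 = 0.8964 d⁻¹.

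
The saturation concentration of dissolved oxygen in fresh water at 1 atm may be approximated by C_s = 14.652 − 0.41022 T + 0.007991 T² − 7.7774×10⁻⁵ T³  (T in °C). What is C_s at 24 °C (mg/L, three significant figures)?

C_s = 14.652 − 0.41022×24 + 0.007991×24² − 7.7774×10⁻⁵×24³ = 8.334 mg/L.

C_s ≈ 8.33 mg/L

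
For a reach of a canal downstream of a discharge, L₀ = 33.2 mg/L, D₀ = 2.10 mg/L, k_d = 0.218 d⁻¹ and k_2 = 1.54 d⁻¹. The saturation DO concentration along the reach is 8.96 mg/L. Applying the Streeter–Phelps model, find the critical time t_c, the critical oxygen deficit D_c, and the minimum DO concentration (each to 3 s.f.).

With k_2/k_d = 7.064 and 1 − D₀(k_2−k_d)/(k_d L₀) = 0.6164,
t_c = ln(7.064 × 0.6164) / (1.54 − 0.218) = ln(4.355) / 1.322 = 1.471/1.322 = 1.113 d.
L(t_c) = L₀ e^(−k_d t_c) = 33.2 × 0.7846 = 26.05 mg/L, and at the critical point k_2 D_c = k_d L, so D_c = (0.218/1.54) × 26.05 = 3.687 mg/L.
Minimum DO = C_s − D_c = 8.96 − 3.687 = 5.273 mg/L.

t_c ≈ 1.11 d; D_c ≈ 3.69 mg/L; min DO ≈ 5.27 mg/L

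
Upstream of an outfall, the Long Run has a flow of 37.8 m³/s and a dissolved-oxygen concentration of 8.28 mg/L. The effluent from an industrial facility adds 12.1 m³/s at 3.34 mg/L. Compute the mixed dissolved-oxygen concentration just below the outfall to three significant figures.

7.08 mg/L

Flow-weighted mixing: C = (Q_r C_r + Q_w C_w)/(Q_r + Q_w)
= (37.8×8.28 + 12.1×3.34)/(37.8 + 12.1) = 353.4/49.90 = 7.082 mg/L.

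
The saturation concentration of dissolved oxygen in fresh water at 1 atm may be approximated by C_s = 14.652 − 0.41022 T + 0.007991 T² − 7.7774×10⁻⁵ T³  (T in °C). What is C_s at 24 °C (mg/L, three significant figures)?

C_s ≈ 8.33 mg/L

C_s = 14.652 − 0.41022×24 + 0.007991×24² − 7.7774×10⁻⁵×24³ = 8.334 mg/L.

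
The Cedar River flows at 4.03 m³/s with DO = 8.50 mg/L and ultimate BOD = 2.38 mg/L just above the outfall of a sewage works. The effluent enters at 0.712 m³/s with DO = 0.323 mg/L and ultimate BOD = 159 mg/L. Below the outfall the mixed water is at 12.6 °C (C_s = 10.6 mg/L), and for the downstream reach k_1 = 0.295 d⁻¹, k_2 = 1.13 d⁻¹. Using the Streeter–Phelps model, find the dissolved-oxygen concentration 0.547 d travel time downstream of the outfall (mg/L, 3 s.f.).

Mixed DO = (4.03×8.50 + 0.712×0.323)/(4.03+0.712) = 34.48/4.742 = 7.272 mg/L.
Mixed L₀ = (4.03×2.38 + 0.712×159)/(4.742) = 122.8/4.742 = 25.90 mg/L.
Initial deficit D₀ = C_s − DO₀ = 10.6 − 7.272 = 3.328 mg/L.
D(0.547) = [0.295×25.90/(1.13−0.295)](e^(−0.295×0.547) − e^(−1.13×0.547)) + 3.328 e^(−1.13×0.547)
= 9.149 × (0.8510 − 0.5390) + 3.328 × 0.5390 = 4.648 mg/L.
DO = 10.6 − 4.648 = 5.952 mg/L.

DO ≈ 5.95 mg/L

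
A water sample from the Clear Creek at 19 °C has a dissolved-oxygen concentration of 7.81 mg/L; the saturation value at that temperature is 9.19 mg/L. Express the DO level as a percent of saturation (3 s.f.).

85.0 % saturation

% saturation = C/C_s × 100 = 7.81/9.19 × 100 = 85.0 %.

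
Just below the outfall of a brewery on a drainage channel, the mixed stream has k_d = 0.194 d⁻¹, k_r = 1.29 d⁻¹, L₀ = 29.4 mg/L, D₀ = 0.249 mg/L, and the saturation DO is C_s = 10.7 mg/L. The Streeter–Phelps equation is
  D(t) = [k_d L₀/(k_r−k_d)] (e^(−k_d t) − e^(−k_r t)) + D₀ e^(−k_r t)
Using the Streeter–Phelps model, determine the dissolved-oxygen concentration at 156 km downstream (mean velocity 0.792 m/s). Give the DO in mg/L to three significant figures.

Travel time t = x/v = 156 km / (0.792 m/s) = 156000 m / 0.792 m/s = 197000 s = 2.280 d.
k_d L₀/(k_r−k_d) = 0.194×29.4/(1.29−0.194) = 5.704/1.096 = 5.204 mg/L.
e^(−k_d t) = e^(−0.194×2.280) = 0.6426; e^(−k_r t) = e^(−1.29×2.280) = 0.05282.
D = 5.204 × (0.6426 − 0.05282) + 0.249 × 0.05282 = 3.069 + 0.01315 = 3.082 mg/L.
DO = C_s − D = 10.7 − 3.082 = 7.618 mg/L.

DO ≈ 7.62 mg/L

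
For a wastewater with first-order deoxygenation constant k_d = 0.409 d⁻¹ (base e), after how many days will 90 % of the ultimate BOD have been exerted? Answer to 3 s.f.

y/L₀ = 1 − e^(−k_d t) = 0.90 ⇒ e^(−k_d t) = 0.100
t = −ln(0.100) / 0.409 = 2.303 / 0.409 = 5.630 d.

t ≈ 5.63 d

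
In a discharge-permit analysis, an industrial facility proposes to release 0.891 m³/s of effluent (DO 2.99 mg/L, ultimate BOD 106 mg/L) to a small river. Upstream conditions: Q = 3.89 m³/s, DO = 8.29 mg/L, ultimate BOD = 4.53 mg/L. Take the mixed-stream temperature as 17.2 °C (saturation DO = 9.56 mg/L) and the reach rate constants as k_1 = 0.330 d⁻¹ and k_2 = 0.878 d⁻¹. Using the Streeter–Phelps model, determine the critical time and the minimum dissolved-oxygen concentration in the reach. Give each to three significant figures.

t_c ≈ 1.47 d; minimum DO ≈ 4.13 mg/L

Mixed DO = (3.89×8.29 + 0.891×2.99)/(3.89+0.891) = 34.91/4.781 = 7.302 mg/L.
Mixed L₀ = (3.89×4.53 + 0.891×106)/(4.781) = 112.1/4.781 = 23.44 mg/L.
Initial deficit D₀ = C_s − DO₀ = 9.56 − 7.302 = 2.258 mg/L.
t_c = (1/0.5480) ln[(0.878/0.330)(1 − 2.258×0.5480/(0.330×23.44))] = 1.825 × ln(2.235) = 1.468 d.
D_c = (0.330/0.878) × 23.44 × e^(−0.330×1.468) = 0.3759 × 23.44 × 0.6161 = 5.428 mg/L.
Minimum DO = 9.56 − 5.428 = 4.132 mg/L.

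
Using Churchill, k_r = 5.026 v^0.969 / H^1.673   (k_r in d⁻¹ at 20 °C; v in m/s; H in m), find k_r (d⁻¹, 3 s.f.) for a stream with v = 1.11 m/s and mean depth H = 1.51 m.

k_r = 5.026 × 1.11^0.969 / 1.51^1.673 = 5.026 × 1.106 / 1.993 = 2.791 d⁻¹.

k_r ≈ 2.79 d⁻¹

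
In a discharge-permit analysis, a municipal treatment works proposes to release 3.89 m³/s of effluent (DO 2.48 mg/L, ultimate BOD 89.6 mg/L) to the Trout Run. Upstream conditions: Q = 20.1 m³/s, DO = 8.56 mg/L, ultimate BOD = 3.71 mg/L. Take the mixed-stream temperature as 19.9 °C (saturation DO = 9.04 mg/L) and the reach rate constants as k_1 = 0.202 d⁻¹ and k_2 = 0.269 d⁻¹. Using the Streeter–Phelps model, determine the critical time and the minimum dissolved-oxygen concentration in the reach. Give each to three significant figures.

t_c ≈ 3.86 d; minimum DO ≈ 2.96 mg/L

Mixed DO = (20.1×8.56 + 3.89×2.48)/(20.1+3.89) = 181.7/23.99 = 7.574 mg/L.
Mixed L₀ = (20.1×3.71 + 3.89×89.6)/(23.99) = 423.1/23.99 = 17.64 mg/L.
Initial deficit D₀ = C_s − DO₀ = 9.04 − 7.574 = 1.466 mg/L.
t_c = (1/0.06700) ln[(0.269/0.202)(1 − 1.466×0.06700/(0.202×17.64))] = 14.93 × ln(1.295) = 3.858 d.
D_c = (0.202/0.269) × 17.64 × e^(−0.202×3.858) = 0.7509 × 17.64 × 0.4587 = 6.075 mg/L.
Minimum DO = 9.04 − 6.075 = 2.965 mg/L.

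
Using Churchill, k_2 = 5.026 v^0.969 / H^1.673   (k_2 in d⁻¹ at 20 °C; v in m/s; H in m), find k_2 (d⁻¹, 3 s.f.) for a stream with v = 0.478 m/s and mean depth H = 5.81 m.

k_2 = 5.026 × 0.478^0.969 / 5.81^1.673 = 5.026 × 0.4891 / 18.99 = 0.1295 d⁻¹.

k_2 ≈ 0.129 d⁻¹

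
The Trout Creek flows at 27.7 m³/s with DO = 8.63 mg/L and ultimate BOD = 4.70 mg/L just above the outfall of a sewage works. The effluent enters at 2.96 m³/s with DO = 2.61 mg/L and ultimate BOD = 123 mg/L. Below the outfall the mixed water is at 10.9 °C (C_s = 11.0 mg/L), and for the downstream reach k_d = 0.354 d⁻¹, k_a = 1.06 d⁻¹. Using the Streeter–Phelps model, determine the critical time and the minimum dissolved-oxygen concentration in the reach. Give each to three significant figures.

Mixed DO = (27.7×8.63 + 2.96×2.61)/(27.7+2.96) = 246.8/30.66 = 8.049 mg/L.
Mixed L₀ = (27.7×4.70 + 2.96×123)/(30.66) = 494.3/30.66 = 16.12 mg/L.
Initial deficit D₀ = C_s − DO₀ = 11.0 − 8.049 = 2.951 mg/L.
t_c = (1/0.7060) ln[(1.06/0.354)(1 − 2.951×0.7060/(0.354×16.12))] = 1.416 × ln(1.901) = 0.9100 d.
D_c = (0.354/1.06) × 16.12 × e^(−0.354×0.9100) = 0.3340 × 16.12 × 0.7246 = 3.901 mg/L.
Minimum DO = 11.0 − 3.901 = 7.099 mg/L.

t_c ≈ 0.910 d; minimum DO ≈ 7.10 mg/L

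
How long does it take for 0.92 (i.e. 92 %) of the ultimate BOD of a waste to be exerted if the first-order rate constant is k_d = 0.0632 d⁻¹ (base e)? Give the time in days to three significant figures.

t ≈ 40.0 d

y/L₀ = 1 − e^(−k_d t) = 0.92 ⇒ e^(−k_d t) = 0.0800
t = −ln(0.0800) / 0.0632 = 2.526 / 0.0632 = 39.96 d.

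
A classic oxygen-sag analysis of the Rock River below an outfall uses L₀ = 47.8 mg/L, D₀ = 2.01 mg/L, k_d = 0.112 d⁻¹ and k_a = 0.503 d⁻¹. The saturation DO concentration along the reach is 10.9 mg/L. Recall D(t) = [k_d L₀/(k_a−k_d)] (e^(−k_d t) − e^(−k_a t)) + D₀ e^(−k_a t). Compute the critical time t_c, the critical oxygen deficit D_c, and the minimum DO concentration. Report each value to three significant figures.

t_c ≈ 3.44 d; D_c ≈ 7.24 mg/L; min DO ≈ 3.66 mg/L

t_c = [1/(k_a−k_d)] ln[(k_a/k_d)(1 − D₀(k_a−k_d)/(k_d L₀))]
= [1/(0.503−0.112)] ln[(0.503/0.112)(1 − 2.01×0.3910/(0.112×47.8))]
= (1/0.3910) ln[4.491 × 0.8532] = 2.558 × ln(3.832) = 2.558 × 1.343 = 3.436 d.
D_c = (k_d/k_a) L₀ e^(−k_d t_c) = (0.112/0.503) × 47.8 × e^(−0.112×3.436) = 0.2227 × 47.8 × 0.6806 = 7.244 mg/L.
Minimum DO = C_s − D_c = 10.9 − 7.244 = 3.656 mg/L.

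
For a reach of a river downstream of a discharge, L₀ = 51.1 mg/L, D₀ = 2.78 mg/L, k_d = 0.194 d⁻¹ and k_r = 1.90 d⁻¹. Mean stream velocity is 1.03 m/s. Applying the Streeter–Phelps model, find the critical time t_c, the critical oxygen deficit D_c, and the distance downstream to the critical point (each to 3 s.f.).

t_c ≈ 0.956 d; D_c ≈ 4.33 mg/L; x_c ≈ 85.1 km

With k_r/k_d = 9.794 and 1 − D₀(k_r−k_d)/(k_d L₀) = 0.5216,
t_c = ln(9.794 × 0.5216) / (1.90 − 0.194) = ln(5.108) / 1.706 = 1.631/1.706 = 0.9560 d.
D_c = (k_d/k_r) L₀ e^(−k_d t_c) = (0.194/1.90) × 51.1 × e^(−0.194×0.9560) = 0.1021 × 51.1 × 0.8307 = 4.334 mg/L.
x_c = v t_c = 1.03 m/s × 0.9560 d × 86400 s/d = 85070 m ≈ 85.1 km.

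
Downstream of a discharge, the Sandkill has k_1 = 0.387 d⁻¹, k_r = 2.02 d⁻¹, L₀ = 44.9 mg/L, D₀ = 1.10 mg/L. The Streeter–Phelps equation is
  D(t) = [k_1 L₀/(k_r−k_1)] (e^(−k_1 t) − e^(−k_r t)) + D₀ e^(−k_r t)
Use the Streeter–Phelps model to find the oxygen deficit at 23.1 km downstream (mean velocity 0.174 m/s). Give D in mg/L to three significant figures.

D ≈ 5.44 mg/L

Travel time t = x/v = 23.1 km / (0.174 m/s) = 23100 m / 0.174 m/s = 132800 s = 1.537 d.
k_1 L₀/(k_r−k_1) = 0.387×44.9/(2.02−0.387) = 17.38/1.633 = 10.64 mg/L.
e^(−k_1 t) = e^(−0.387×1.537) = 0.5518; e^(−k_r t) = e^(−2.02×1.537) = 0.04488.
D = 10.64 × (0.5518 − 0.04488) + 1.10 × 0.04488 = 5.394 + 0.04936 = 5.443 mg/L.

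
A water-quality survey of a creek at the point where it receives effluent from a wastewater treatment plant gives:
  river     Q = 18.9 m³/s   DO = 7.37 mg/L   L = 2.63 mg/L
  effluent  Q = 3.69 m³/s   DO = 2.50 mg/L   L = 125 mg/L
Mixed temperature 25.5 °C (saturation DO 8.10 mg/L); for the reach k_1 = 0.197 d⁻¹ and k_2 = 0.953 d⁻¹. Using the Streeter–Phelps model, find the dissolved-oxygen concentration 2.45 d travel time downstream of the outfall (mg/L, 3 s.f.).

DO ≈ 4.89 mg/L

Mixed DO = (18.9×7.37 + 3.69×2.50)/(18.9+3.69) = 148.5/22.59 = 6.575 mg/L.
Mixed L₀ = (18.9×2.63 + 3.69×125)/(22.59) = 511.0/22.59 = 22.62 mg/L.
Initial deficit D₀ = C_s − DO₀ = 8.10 − 6.575 = 1.525 mg/L.
D(2.45) = [0.197×22.62/(0.953−0.197)](e^(−0.197×2.45) − e^(−0.953×2.45)) + 1.525 e^(−0.953×2.45)
= 5.894 × (0.6171 − 0.09683) + 1.525 × 0.09683 = 3.214 mg/L.
DO = 8.10 − 3.214 = 4.886 mg/L.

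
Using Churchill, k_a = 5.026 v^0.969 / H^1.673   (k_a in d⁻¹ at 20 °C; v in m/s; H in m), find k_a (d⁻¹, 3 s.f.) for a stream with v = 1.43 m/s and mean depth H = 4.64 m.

k_a ≈ 0.545 d⁻¹

k_a = 5.026 × 1.43^0.969 / 4.64^1.673 = 5.026 × 1.414 / 13.03 = 0.5453 d⁻¹.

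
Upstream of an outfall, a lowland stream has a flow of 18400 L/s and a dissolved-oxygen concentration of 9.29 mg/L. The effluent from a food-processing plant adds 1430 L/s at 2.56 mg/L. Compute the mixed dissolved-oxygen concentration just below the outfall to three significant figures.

8.80 mg/L

Flow-weighted mixing: C = (Q_r C_r + Q_w C_w)/(Q_r + Q_w)
= (18400×9.29 + 1430×2.56)/(18400 + 1430) = 174600/19830 = 8.805 mg/L.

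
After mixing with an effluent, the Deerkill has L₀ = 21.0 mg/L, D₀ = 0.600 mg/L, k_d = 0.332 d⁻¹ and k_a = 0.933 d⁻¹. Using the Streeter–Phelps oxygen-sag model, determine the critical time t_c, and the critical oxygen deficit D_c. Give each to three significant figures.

t_c ≈ 1.63 d; D_c ≈ 4.35 mg/L

With k_a/k_d = 2.810 and 1 − D₀(k_a−k_d)/(k_d L₀) = 0.9483,
t_c = ln(2.810 × 0.9483) / (0.933 − 0.332) = ln(2.665) / 0.6010 = 0.9802/0.6010 = 1.631 d.
D_c = (k_d/k_a) L₀ e^(−k_d t_c) = (0.332/0.933) × 21.0 × e^(−0.332×1.631) = 0.3558 × 21.0 × 0.5819 = 4.348 mg/L.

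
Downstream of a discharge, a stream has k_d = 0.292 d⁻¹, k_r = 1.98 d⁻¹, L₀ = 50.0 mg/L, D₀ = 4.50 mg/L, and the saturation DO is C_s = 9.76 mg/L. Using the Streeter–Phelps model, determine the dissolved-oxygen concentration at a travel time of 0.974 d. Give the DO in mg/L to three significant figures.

DO ≈ 3.85 mg/L

k_d L₀/(k_r−k_d) = 0.292×50.0/(1.98−0.292) = 14.60/1.688 = 8.649 mg/L.
e^(−k_d t) = e^(−0.292×0.9740) = 0.7525; e^(−k_r t) = e^(−1.98×0.9740) = 0.1454.
D = 8.649 × (0.7525 − 0.1454) + 4.50 × 0.1454 = 5.251 + 0.6541 = 5.905 mg/L.
DO = C_s − D = 9.76 − 5.905 = 3.855 mg/L.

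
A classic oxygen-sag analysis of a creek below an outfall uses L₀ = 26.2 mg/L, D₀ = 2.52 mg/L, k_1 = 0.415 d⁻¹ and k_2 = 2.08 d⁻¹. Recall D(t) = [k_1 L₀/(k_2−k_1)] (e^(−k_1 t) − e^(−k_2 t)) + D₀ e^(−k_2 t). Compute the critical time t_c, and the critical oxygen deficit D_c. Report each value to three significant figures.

With k_2/k_1 = 5.012 and 1 − D₀(k_2−k_1)/(k_1 L₀) = 0.6141,
t_c = ln(5.012 × 0.6141) / (2.08 − 0.415) = ln(3.078) / 1.665 = 1.124/1.665 = 0.6752 d.
D_c = (k_1/k_2) L₀ e^(−k_1 t_c) = (0.415/2.08) × 26.2 × e^(−0.415×0.6752) = 0.1995 × 26.2 × 0.7556 = 3.950 mg/L.

t_c ≈ 0.675 d; D_c ≈ 3.95 mg/L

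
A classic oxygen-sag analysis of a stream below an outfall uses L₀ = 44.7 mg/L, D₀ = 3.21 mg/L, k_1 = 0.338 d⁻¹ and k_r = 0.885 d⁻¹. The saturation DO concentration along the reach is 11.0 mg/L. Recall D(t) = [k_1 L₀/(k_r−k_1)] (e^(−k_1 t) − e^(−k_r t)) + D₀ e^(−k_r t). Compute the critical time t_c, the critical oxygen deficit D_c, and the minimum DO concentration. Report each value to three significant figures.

At the critical point dD/dt = 0, so k_1 L₀ e^(−k_1 t) = k_r D. Substituting D(t) from the Streeter–Phelps equation and solving for t gives
t_c = ln[(k_r/k_1)(1 − D₀(k_r−k_1)/(k_1 L₀))] / (k_r−k_1).
Here k_r−k_1 = 0.5470 d⁻¹ and 1 − D₀(k_r−k_1)/(k_1 L₀) = 1 − 3.21×0.5470/(0.338×44.7) = 0.8838, so
t_c = ln(2.618 × 0.8838) / 0.5470 = 0.8390 / 0.5470 = 1.534 d.
L(t_c) = L₀ e^(−k_1 t_c) = 44.7 × 0.5955 = 26.62 mg/L, and at the critical point k_r D_c = k_1 L, so D_c = (0.338/0.885) × 26.62 = 10.17 mg/L.
Minimum DO = C_s − D_c = 11.0 − 10.17 = 0.8345 mg/L.

t_c ≈ 1.53 d; D_c ≈ 10.2 mg/L; min DO ≈ 0.834 mg/L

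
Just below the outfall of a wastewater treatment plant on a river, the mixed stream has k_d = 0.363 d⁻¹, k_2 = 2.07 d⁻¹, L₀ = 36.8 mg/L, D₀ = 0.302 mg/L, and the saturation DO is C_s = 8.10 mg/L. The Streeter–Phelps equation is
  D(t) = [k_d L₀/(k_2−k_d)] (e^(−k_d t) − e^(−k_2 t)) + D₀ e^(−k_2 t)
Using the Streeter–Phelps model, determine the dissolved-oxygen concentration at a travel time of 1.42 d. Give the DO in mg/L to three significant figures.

DO ≈ 3.82 mg/L

k_d L₀/(k_2−k_d) = 0.363×36.8/(2.07−0.363) = 13.36/1.707 = 7.826 mg/L.
e^(−k_d t) = e^(−0.363×1.420) = 0.5972; e^(−k_2 t) = e^(−2.07×1.420) = 0.05290.
D = 7.826 × (0.5972 − 0.05290) + 0.302 × 0.05290 = 4.260 + 0.01598 = 4.276 mg/L.
DO = C_s − D = 8.10 − 4.276 = 3.824 mg/L.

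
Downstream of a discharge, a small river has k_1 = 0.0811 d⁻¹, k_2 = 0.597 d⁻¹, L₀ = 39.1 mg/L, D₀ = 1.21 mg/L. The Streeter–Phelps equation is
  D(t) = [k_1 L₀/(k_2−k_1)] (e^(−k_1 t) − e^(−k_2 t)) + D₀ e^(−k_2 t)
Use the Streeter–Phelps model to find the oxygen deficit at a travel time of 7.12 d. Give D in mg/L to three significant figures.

k_1 L₀/(k_2−k_1) = 0.0811×39.1/(0.597−0.0811) = 3.171/0.5159 = 6.147 mg/L.
e^(−k_1 t) = e^(−0.0811×7.120) = 0.5613; e^(−k_2 t) = e^(−0.597×7.120) = 0.01426.
D = 6.147 × (0.5613 − 0.01426) + 1.21 × 0.01426 = 3.363 + 0.01725 = 3.380 mg/L.

D ≈ 3.38 mg/L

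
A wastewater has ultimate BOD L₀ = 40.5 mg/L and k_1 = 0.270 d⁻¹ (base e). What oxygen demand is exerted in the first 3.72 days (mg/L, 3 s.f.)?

y ≈ 25.7 mg/L

y_t = L₀(1 − e^(−k_1 t)) = 40.5 × (1 − e^(−0.270×3.72))
= 40.5 × (1 − 0.3663) = 40.5 × 0.6337 = 25.67 mg/L.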